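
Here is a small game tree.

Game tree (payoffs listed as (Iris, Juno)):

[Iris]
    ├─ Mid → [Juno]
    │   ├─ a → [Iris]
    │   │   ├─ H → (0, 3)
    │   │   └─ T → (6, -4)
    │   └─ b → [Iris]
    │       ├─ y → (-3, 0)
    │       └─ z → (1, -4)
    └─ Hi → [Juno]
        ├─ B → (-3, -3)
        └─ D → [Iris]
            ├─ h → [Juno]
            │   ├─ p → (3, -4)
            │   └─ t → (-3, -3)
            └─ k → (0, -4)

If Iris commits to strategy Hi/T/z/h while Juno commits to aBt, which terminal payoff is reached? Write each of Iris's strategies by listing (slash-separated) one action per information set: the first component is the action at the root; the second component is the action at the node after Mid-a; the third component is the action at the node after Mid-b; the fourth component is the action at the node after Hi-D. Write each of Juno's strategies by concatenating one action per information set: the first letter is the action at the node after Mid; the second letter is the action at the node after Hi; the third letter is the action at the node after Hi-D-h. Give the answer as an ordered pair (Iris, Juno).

Trace the play path from the root:
  Iris plays Hi
  Juno plays B at [Hi]
→ terminal payoff (-3, -3).
(Iris's choice at the node after Mid-a is never reached on this path, so it doesn't affect the outcome.)

(-3, -3)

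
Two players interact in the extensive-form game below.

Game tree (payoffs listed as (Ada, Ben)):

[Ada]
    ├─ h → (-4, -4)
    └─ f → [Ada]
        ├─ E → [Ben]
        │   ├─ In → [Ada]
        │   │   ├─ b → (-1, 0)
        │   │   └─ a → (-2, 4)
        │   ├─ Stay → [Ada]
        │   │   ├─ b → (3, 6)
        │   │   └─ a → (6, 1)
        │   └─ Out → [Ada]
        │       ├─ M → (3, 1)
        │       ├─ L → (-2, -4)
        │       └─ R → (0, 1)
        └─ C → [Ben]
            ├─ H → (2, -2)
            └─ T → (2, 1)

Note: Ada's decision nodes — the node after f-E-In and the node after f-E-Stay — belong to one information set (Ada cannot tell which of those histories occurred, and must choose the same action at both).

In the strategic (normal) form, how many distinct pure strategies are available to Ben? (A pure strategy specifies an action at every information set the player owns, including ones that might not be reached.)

6

Ben owns the node after f-E with actions {In, Stay, Out} — three choices.
Ben owns the node after f-C with actions {H, T} — two choices.
A pure strategy fixes one action at each information set independently, so the count is the product 3 × 2 = 6.
(For reference, Ada has 24 pure strategies, giving a 6×24 normal-form matrix.)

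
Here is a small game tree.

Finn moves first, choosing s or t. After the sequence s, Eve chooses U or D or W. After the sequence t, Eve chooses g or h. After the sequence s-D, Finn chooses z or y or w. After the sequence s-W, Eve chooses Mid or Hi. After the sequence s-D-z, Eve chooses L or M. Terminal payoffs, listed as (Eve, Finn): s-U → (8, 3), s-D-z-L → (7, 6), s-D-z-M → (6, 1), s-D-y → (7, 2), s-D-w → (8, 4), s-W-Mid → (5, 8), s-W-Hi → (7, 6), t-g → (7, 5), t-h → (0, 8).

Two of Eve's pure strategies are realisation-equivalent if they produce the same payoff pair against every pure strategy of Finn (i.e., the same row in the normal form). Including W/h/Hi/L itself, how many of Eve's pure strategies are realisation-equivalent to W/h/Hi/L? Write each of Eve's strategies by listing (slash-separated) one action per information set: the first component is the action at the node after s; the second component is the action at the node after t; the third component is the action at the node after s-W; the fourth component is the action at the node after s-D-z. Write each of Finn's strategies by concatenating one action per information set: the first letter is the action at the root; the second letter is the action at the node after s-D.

Row for W/h/Hi/L (columns sz, sy, sw, tz, ty, tw): (7,6) (7,6) (7,6) (0,8) (0,8) (0,8).
Under W/h/Hi/L, Eve's choice at the node after s-D-z can never be reached regardless of what Finn does, so varying those choices leaves every outcome unchanged.
Holding the reachable choices fixed and varying the unreachable one freely already gives 2 equivalent strategies.
No other strategy reproduces this row, so those 2 are the full class: W/h/Hi/L, W/h/Hi/M.

2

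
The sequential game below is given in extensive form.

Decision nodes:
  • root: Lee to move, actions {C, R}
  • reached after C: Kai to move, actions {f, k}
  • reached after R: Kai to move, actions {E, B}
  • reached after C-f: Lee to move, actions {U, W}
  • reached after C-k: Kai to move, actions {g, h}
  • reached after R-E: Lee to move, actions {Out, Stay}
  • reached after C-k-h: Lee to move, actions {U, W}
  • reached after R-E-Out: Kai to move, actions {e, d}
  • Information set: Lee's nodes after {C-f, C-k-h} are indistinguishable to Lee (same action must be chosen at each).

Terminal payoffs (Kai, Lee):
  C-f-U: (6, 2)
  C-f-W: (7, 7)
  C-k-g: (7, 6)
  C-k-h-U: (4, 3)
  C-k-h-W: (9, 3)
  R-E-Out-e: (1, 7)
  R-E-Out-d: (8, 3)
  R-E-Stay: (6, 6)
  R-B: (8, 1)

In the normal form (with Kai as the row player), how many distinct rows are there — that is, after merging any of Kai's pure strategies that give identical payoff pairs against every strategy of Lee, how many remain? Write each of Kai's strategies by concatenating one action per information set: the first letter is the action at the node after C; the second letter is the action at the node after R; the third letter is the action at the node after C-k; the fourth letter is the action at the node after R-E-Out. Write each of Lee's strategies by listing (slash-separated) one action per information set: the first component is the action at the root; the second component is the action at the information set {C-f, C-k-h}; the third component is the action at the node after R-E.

Kai has 16 pure strategies: fEge, fEgd, fEhe, fEhd, fBge, fBgd, fBhe, fBhd, kEge, kEgd, kEhe, kEhd, kBge, kBgd, kBhe, kBhd. Columns: C/U/Out, C/U/Stay, C/W/Out, C/W/Stay, R/U/Out, R/U/Stay, R/W/Out, R/W/Stay.
{fEge, fEhe} → row (6,2) (6,2) (7,7) (7,7) (1,7) (6,6) (1,7) (6,6)
{fEgd, fEhd} → row (6,2) (6,2) (7,7) (7,7) (8,3) (6,6) (8,3) (6,6)
{fBge, fBgd, fBhe, fBhd} → row (6,2) (6,2) (7,7) (7,7) (8,1) (8,1) (8,1) (8,1)
{kEge} → row (7,6) (7,6) (7,6) (7,6) (1,7) (6,6) (1,7) (6,6)
{kEgd} → row (7,6) (7,6) (7,6) (7,6) (8,3) (6,6) (8,3) (6,6)
{kEhe} → row (4,3) (4,3) (9,3) (9,3) (1,7) (6,6) (1,7) (6,6)
{kEhd} → row (4,3) (4,3) (9,3) (9,3) (8,3) (6,6) (8,3) (6,6)
{kBge, kBgd} → row (7,6) (7,6) (7,6) (7,6) (8,1) (8,1) (8,1) (8,1)
{kBhe, kBhd} → row (4,3) (4,3) (9,3) (9,3) (8,1) (8,1) (8,1) (8,1)
That's 9 distinct rows out of 16 strategies.

9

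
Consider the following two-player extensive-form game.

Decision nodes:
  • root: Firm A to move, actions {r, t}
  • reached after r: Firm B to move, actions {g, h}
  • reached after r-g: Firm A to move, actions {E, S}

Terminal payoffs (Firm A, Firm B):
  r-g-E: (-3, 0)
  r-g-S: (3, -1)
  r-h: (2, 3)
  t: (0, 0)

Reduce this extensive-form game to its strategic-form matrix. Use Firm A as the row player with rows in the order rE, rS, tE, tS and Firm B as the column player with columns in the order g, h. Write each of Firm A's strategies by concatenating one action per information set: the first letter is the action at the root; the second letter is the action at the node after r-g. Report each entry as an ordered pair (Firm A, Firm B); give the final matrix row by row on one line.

            g        h
  rE   (-3,0)    (2,3)
  rS   (3,-1)    (2,3)
  tE    (0,0)    (0,0)
  tS    (0,0)    (0,0)

rE: (-3,0) (2,3) | rS: (3,-1) (2,3) | tE: (0,0) (0,0) | tS: (0,0) (0,0)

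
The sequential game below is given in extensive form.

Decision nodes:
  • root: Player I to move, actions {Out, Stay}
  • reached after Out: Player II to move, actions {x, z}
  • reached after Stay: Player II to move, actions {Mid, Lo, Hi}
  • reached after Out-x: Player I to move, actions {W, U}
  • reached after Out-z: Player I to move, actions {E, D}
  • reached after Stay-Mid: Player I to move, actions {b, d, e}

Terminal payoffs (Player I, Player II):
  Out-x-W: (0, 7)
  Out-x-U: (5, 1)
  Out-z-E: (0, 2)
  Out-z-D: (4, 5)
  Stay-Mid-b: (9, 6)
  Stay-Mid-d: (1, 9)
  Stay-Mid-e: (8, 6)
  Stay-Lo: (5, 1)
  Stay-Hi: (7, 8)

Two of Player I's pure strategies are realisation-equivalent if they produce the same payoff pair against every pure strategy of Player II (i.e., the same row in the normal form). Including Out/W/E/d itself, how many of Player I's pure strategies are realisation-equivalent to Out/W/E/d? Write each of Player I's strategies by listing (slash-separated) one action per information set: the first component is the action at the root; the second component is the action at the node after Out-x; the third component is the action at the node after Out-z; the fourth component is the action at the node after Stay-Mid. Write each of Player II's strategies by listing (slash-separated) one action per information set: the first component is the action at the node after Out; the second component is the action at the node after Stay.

3

Row for Out/W/E/d (columns x/Mid, x/Lo, x/Hi, z/Mid, z/Lo, z/Hi): (0,7) (0,7) (0,7) (0,2) (0,2) (0,2).
Under Out/W/E/d, Player I's choice at the node after Stay-Mid can never be reached regardless of what Player II does, so varying those choices leaves every outcome unchanged.
Holding the reachable choices fixed and varying the unreachable one freely already gives 3 equivalent strategies.
No other strategy reproduces this row, so those 3 are the full class: Out/W/E/b, Out/W/E/d, Out/W/E/e.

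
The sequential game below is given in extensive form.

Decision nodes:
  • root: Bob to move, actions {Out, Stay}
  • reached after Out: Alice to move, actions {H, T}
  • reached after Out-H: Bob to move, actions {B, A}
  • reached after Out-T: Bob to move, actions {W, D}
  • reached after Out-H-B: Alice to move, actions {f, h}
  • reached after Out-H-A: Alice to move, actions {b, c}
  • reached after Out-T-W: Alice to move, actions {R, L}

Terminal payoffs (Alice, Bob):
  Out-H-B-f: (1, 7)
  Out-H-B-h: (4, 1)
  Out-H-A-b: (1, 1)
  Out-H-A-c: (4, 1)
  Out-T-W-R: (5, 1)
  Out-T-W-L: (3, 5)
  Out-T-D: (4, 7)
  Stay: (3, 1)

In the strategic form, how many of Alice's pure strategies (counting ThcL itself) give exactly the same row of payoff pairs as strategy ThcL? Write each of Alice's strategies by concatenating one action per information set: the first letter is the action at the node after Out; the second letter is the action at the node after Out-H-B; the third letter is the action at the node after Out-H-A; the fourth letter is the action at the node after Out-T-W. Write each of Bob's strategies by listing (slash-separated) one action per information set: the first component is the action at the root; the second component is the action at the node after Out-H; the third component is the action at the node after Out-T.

Row for ThcL (columns Out/B/W, Out/B/D, Out/A/W, Out/A/D, Stay/B/W, Stay/B/D, Stay/A/W, Stay/A/D): (3,5) (4,7) (3,5) (4,7) (3,1) (3,1) (3,1) (3,1).
Under ThcL, Alice's choice at the node after Out-H-B and at the node after Out-H-A can never be reached regardless of what Bob does, so varying those choices leaves every outcome unchanged.
Holding the reachable choices fixed and varying the unreachable ones freely already gives 2 × 2 = 4 equivalent strategies.
No other strategy reproduces this row, so those 4 are the full class: TfbL, TfcL, ThbL, ThcL.

4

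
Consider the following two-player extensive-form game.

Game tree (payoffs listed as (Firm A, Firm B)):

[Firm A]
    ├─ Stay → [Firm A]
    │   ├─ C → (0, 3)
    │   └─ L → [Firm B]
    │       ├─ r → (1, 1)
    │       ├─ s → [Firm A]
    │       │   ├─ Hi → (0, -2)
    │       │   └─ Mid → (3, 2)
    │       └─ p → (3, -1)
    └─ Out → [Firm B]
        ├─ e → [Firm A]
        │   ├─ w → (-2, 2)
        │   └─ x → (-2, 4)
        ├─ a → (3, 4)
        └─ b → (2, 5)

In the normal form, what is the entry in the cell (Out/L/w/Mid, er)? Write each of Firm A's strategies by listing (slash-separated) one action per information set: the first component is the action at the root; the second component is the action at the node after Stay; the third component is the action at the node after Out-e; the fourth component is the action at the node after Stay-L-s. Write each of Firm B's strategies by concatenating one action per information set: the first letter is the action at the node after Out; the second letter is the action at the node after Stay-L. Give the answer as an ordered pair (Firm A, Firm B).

(-2, 2)

Trace the play path from the root:
  Firm A plays Out
  Firm B plays e at [Out]
  Firm A plays w at [Out-e]
→ terminal payoff (-2, 2).
(Firm A's choice at the node after Stay is never reached on this path, so it doesn't affect the outcome.)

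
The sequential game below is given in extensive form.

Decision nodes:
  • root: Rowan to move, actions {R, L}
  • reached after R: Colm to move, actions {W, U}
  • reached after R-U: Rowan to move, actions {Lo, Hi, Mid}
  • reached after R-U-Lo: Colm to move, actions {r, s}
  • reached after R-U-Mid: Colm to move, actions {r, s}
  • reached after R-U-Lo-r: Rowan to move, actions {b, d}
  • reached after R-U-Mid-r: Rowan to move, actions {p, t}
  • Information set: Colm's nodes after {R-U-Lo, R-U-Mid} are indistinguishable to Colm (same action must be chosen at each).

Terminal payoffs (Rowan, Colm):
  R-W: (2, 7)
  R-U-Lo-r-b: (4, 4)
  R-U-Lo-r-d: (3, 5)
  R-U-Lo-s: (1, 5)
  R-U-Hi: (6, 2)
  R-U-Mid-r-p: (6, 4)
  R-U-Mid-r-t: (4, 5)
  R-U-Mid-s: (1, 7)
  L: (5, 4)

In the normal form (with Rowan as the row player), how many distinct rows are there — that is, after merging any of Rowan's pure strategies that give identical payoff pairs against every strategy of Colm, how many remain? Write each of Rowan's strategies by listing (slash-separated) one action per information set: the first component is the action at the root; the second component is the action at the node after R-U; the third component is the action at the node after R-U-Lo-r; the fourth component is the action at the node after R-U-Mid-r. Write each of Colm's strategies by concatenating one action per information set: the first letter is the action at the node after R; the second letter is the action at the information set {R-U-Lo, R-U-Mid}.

6

Rowan has 24 pure strategies: R/Lo/b/p, R/Lo/b/t, R/Lo/d/p, R/Lo/d/t, R/Hi/b/p, R/Hi/b/t, R/Hi/d/p, R/Hi/d/t, R/Mid/b/p, R/Mid/b/t, R/Mid/d/p, R/Mid/d/t, L/Lo/b/p, L/Lo/b/t, L/Lo/d/p, L/Lo/d/t, L/Hi/b/p, L/Hi/b/t, L/Hi/d/p, L/Hi/d/t, L/Mid/b/p, L/Mid/b/t, L/Mid/d/p, L/Mid/d/t. Columns: Wr, Ws, Ur, Us.
{R/Lo/b/p, R/Lo/b/t} → row (2,7) (2,7) (4,4) (1,5)
{R/Lo/d/p, R/Lo/d/t} → row (2,7) (2,7) (3,5) (1,5)
{R/Hi/b/p, R/Hi/b/t, R/Hi/d/p, R/Hi/d/t} → row (2,7) (2,7) (6,2) (6,2)
{R/Mid/b/p, R/Mid/d/p} → row (2,7) (2,7) (6,4) (1,7)
{R/Mid/b/t, R/Mid/d/t} → row (2,7) (2,7) (4,5) (1,7)
{L/Lo/b/p, L/Lo/b/t, L/Lo/d/p, L/Lo/d/t, L/Hi/b/p, L/Hi/b/t, L/Hi/d/p, L/Hi/d/t, L/Mid/b/p, L/Mid/b/t, L/Mid/d/p, L/Mid/d/t} → row (5,4) (5,4) (5,4) (5,4)
That's 6 distinct rows out of 24 strategies.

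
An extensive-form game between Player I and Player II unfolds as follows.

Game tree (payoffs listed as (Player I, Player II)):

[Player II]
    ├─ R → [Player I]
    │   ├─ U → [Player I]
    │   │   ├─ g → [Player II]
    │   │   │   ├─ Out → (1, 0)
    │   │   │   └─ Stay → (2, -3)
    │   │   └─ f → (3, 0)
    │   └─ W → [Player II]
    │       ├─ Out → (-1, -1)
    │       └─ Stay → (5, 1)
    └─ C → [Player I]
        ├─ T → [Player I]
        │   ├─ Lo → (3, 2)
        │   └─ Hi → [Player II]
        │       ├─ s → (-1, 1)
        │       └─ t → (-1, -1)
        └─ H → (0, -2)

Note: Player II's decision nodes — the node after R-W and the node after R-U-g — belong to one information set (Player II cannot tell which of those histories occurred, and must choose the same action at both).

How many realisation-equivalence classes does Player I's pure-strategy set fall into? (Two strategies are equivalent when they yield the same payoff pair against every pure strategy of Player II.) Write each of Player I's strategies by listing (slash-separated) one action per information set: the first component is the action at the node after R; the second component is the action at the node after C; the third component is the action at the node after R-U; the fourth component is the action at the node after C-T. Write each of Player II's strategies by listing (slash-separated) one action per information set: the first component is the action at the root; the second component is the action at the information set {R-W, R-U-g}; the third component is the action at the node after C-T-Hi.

9

Player I has 16 pure strategies: U/T/g/Lo, U/T/g/Hi, U/T/f/Lo, U/T/f/Hi, U/H/g/Lo, U/H/g/Hi, U/H/f/Lo, U/H/f/Hi, W/T/g/Lo, W/T/g/Hi, W/T/f/Lo, W/T/f/Hi, W/H/g/Lo, W/H/g/Hi, W/H/f/Lo, W/H/f/Hi. Columns: R/Out/s, R/Out/t, R/Stay/s, R/Stay/t, C/Out/s, C/Out/t, C/Stay/s, C/Stay/t.
{U/T/g/Lo} → row (1,0) (1,0) (2,-3) (2,-3) (3,2) (3,2) (3,2) (3,2)
{U/T/g/Hi} → row (1,0) (1,0) (2,-3) (2,-3) (-1,1) (-1,-1) (-1,1) (-1,-1)
{U/T/f/Lo} → row (3,0) (3,0) (3,0) (3,0) (3,2) (3,2) (3,2) (3,2)
{U/T/f/Hi} → row (3,0) (3,0) (3,0) (3,0) (-1,1) (-1,-1) (-1,1) (-1,-1)
{U/H/g/Lo, U/H/g/Hi} → row (1,0) (1,0) (2,-3) (2,-3) (0,-2) (0,-2) (0,-2) (0,-2)
{U/H/f/Lo, U/H/f/Hi} → row (3,0) (3,0) (3,0) (3,0) (0,-2) (0,-2) (0,-2) (0,-2)
{W/T/g/Lo, W/T/f/Lo} → row (-1,-1) (-1,-1) (5,1) (5,1) (3,2) (3,2) (3,2) (3,2)
{W/T/g/Hi, W/T/f/Hi} → row (-1,-1) (-1,-1) (5,1) (5,1) (-1,1) (-1,-1) (-1,1) (-1,-1)
{W/H/g/Lo, W/H/g/Hi, W/H/f/Lo, W/H/f/Hi} → row (-1,-1) (-1,-1) (5,1) (5,1) (0,-2) (0,-2) (0,-2) (0,-2)
That's 9 distinct rows out of 16 strategies.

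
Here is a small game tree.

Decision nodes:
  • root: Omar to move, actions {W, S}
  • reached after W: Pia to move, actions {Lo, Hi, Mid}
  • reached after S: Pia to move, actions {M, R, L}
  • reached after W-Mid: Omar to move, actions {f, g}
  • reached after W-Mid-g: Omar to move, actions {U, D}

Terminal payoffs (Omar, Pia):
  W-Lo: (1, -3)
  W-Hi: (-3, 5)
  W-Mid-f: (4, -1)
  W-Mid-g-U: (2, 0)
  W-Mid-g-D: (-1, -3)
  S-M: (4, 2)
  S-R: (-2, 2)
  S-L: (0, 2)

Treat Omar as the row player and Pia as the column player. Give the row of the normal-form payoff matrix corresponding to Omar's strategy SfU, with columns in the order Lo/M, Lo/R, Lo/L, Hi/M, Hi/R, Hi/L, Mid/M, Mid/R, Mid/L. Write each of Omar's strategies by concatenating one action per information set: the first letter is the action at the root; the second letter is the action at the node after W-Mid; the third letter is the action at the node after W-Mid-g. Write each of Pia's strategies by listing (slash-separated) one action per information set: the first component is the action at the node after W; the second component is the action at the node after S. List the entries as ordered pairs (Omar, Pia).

(4,2) (-2,2) (0,2) (4,2) (-2,2) (0,2) (4,2) (-2,2) (0,2)

vs Lo/M: Omar plays S → Pia plays M at [S] → (4, 2)
vs Lo/R: Omar plays S → Pia plays R at [S] → (-2, 2)
vs Lo/L: Omar plays S → Pia plays L at [S] → (0, 2)
vs Hi/M: Omar plays S → Pia plays M at [S] → (4, 2)
vs Hi/R: Omar plays S → Pia plays R at [S] → (-2, 2)
vs Hi/L: Omar plays S → Pia plays L at [S] → (0, 2)
vs Mid/M: Omar plays S → Pia plays M at [S] → (4, 2)
vs Mid/R: Omar plays S → Pia plays R at [S] → (-2, 2)
vs Mid/L: Omar plays S → Pia plays L at [S] → (0, 2)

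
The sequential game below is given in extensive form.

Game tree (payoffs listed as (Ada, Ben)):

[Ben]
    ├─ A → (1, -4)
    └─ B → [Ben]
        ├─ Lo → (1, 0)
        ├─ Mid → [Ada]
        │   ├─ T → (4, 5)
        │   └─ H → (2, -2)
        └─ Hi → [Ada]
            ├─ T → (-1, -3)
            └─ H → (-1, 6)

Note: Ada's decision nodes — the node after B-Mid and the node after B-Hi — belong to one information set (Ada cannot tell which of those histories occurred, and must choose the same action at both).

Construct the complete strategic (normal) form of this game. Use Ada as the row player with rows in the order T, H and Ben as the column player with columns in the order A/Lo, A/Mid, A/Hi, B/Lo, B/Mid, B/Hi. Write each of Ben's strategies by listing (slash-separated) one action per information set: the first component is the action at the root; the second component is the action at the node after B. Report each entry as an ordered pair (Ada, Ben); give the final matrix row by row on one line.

T: (1,-4) (1,-4) (1,-4) (1,0) (4,5) (-1,-3) | H: (1,-4) (1,-4) (1,-4) (1,0) (2,-2) (-1,6)

         A/Lo    A/Mid     A/Hi     B/Lo    B/Mid     B/Hi
   T   (1,-4)   (1,-4)   (1,-4)    (1,0)    (4,5)  (-1,-3)
   H   (1,-4)   (1,-4)   (1,-4)    (1,0)   (2,-2)   (-1,6)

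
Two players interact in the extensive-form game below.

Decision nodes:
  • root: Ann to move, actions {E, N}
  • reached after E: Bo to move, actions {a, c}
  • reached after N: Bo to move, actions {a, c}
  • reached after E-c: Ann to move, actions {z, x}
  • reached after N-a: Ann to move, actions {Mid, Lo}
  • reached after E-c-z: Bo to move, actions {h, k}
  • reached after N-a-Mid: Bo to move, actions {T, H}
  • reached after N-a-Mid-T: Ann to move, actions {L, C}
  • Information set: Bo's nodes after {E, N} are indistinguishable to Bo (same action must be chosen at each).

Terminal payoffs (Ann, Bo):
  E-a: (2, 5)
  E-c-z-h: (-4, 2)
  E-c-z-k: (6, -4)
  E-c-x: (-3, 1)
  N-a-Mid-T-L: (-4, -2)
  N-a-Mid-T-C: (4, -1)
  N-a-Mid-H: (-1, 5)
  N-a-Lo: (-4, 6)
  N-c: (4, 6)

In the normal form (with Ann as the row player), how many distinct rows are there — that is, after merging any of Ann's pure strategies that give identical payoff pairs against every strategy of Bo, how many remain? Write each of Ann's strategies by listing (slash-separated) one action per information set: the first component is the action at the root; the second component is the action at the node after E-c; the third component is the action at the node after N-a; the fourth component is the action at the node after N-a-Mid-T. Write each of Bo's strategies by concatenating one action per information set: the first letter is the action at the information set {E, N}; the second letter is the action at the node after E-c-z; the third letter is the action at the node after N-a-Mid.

5

Ann has 16 pure strategies: E/z/Mid/L, E/z/Mid/C, E/z/Lo/L, E/z/Lo/C, E/x/Mid/L, E/x/Mid/C, E/x/Lo/L, E/x/Lo/C, N/z/Mid/L, N/z/Mid/C, N/z/Lo/L, N/z/Lo/C, N/x/Mid/L, N/x/Mid/C, N/x/Lo/L, N/x/Lo/C. Columns: ahT, ahH, akT, akH, chT, chH, ckT, ckH.
{E/z/Mid/L, E/z/Mid/C, E/z/Lo/L, E/z/Lo/C} → row (2,5) (2,5) (2,5) (2,5) (-4,2) (-4,2) (6,-4) (6,-4)
{E/x/Mid/L, E/x/Mid/C, E/x/Lo/L, E/x/Lo/C} → row (2,5) (2,5) (2,5) (2,5) (-3,1) (-3,1) (-3,1) (-3,1)
{N/z/Mid/L, N/x/Mid/L} → row (-4,-2) (-1,5) (-4,-2) (-1,5) (4,6) (4,6) (4,6) (4,6)
{N/z/Mid/C, N/x/Mid/C} → row (4,-1) (-1,5) (4,-1) (-1,5) (4,6) (4,6) (4,6) (4,6)
{N/z/Lo/L, N/z/Lo/C, N/x/Lo/L, N/x/Lo/C} → row (-4,6) (-4,6) (-4,6) (-4,6) (4,6) (4,6) (4,6) (4,6)
That's 5 distinct rows out of 16 strategies.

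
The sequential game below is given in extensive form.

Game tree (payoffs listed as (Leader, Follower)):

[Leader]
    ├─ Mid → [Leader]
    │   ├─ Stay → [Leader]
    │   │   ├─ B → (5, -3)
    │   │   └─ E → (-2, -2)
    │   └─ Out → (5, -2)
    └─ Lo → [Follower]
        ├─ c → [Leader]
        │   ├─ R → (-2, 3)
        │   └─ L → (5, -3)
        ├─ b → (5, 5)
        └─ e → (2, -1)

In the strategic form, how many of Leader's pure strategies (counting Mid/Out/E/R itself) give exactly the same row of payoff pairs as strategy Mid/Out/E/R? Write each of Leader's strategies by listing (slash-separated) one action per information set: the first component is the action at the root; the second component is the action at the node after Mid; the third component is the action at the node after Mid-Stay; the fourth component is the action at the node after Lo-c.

Row for Mid/Out/E/R (columns c, b, e): (5,-2) (5,-2) (5,-2).
Under Mid/Out/E/R, Leader's choice at the node after Mid-Stay and at the node after Lo-c can never be reached regardless of what Follower does, so varying those choices leaves every outcome unchanged.
Holding the reachable choices fixed and varying the unreachable ones freely already gives 2 × 2 = 4 equivalent strategies.
No other strategy reproduces this row, so those 4 are the full class: Mid/Out/B/R, Mid/Out/B/L, Mid/Out/E/R, Mid/Out/E/L.

4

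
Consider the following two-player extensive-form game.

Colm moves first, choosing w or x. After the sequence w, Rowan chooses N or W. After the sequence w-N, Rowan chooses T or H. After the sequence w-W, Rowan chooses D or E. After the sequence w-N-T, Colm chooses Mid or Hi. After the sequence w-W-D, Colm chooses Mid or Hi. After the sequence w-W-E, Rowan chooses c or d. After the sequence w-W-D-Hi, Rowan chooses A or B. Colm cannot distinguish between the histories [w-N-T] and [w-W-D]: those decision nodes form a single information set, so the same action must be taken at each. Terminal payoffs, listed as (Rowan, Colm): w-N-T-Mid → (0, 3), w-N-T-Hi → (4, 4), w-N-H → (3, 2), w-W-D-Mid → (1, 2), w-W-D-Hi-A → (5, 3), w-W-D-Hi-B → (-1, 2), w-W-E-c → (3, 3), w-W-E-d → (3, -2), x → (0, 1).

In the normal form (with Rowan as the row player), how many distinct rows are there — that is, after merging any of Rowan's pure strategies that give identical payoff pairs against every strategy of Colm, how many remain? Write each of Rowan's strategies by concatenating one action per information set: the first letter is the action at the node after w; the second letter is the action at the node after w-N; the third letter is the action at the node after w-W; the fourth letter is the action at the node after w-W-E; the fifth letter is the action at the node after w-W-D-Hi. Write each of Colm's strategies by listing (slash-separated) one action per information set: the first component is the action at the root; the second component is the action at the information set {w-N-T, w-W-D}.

6

Rowan has 32 pure strategies: NTDcA, NTDcB, NTDdA, NTDdB, NTEcA, NTEcB, NTEdA, NTEdB, NHDcA, NHDcB, NHDdA, NHDdB, NHEcA, NHEcB, NHEdA, NHEdB, WTDcA, WTDcB, WTDdA, WTDdB, WTEcA, WTEcB, WTEdA, WTEdB, WHDcA, WHDcB, WHDdA, WHDdB, WHEcA, WHEcB, WHEdA, WHEdB. Columns: w/Mid, w/Hi, x/Mid, x/Hi.
{NTDcA, NTDcB, NTDdA, NTDdB, NTEcA, NTEcB, NTEdA, NTEdB} → row (0,3) (4,4) (0,1) (0,1)
{NHDcA, NHDcB, NHDdA, NHDdB, NHEcA, NHEcB, NHEdA, NHEdB} → row (3,2) (3,2) (0,1) (0,1)
{WTDcA, WTDdA, WHDcA, WHDdA} → row (1,2) (5,3) (0,1) (0,1)
{WTDcB, WTDdB, WHDcB, WHDdB} → row (1,2) (-1,2) (0,1) (0,1)
{WTEcA, WTEcB, WHEcA, WHEcB} → row (3,3) (3,3) (0,1) (0,1)
{WTEdA, WTEdB, WHEdA, WHEdB} → row (3,-2) (3,-2) (0,1) (0,1)
That's 6 distinct rows out of 32 strategies.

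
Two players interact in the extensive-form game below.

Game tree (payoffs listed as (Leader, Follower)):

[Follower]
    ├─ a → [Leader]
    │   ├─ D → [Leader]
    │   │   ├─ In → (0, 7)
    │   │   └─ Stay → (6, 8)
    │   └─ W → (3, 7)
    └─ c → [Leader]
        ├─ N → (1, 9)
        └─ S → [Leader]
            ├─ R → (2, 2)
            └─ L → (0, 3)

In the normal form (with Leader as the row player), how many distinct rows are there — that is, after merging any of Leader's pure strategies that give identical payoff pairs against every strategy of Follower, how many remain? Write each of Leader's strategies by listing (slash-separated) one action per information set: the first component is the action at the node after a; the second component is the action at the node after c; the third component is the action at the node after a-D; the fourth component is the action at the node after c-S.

Leader has 16 pure strategies: D/N/In/R, D/N/In/L, D/N/Stay/R, D/N/Stay/L, D/S/In/R, D/S/In/L, D/S/Stay/R, D/S/Stay/L, W/N/In/R, W/N/In/L, W/N/Stay/R, W/N/Stay/L, W/S/In/R, W/S/In/L, W/S/Stay/R, W/S/Stay/L. Columns: a, c.
{D/N/In/R, D/N/In/L} → row (0,7) (1,9)
{D/N/Stay/R, D/N/Stay/L} → row (6,8) (1,9)
{D/S/In/R} → row (0,7) (2,2)
{D/S/In/L} → row (0,7) (0,3)
{D/S/Stay/R} → row (6,8) (2,2)
{D/S/Stay/L} → row (6,8) (0,3)
{W/N/In/R, W/N/In/L, W/N/Stay/R, W/N/Stay/L} → row (3,7) (1,9)
{W/S/In/R, W/S/Stay/R} → row (3,7) (2,2)
{W/S/In/L, W/S/Stay/L} → row (3,7) (0,3)
That's 9 distinct rows out of 16 strategies.

9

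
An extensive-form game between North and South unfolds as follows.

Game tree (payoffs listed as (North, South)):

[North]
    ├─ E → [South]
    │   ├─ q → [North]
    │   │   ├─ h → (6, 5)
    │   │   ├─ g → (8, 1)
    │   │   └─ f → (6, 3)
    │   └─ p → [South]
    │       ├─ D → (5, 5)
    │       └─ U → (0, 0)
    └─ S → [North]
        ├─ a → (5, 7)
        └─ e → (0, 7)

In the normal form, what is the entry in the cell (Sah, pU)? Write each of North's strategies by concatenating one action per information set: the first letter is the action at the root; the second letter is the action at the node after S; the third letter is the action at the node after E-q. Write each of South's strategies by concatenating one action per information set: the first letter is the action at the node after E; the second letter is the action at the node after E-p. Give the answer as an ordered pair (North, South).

(5, 7)

Trace the play path from the root:
  North plays S
  North plays a at [S]
→ terminal payoff (5, 7).
(North's choice at the node after E-q is never reached on this path, so it doesn't affect the outcome.)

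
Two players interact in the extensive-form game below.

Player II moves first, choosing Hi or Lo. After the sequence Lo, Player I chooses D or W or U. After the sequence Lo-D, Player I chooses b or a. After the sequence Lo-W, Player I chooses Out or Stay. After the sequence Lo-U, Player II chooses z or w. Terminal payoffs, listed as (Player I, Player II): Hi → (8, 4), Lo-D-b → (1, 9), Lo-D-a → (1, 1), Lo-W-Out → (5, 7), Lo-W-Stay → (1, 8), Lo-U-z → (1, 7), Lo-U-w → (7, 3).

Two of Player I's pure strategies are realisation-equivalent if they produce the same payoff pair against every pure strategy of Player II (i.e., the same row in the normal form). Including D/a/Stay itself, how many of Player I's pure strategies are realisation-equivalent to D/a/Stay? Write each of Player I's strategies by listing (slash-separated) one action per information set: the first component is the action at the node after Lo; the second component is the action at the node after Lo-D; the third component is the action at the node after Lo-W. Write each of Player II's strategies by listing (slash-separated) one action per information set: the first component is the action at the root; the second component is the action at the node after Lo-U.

Row for D/a/Stay (columns Hi/z, Hi/w, Lo/z, Lo/w): (8,4) (8,4) (1,1) (1,1).
Under D/a/Stay, Player I's choice at the node after Lo-W can never be reached regardless of what Player II does, so varying those choices leaves every outcome unchanged.
Holding the reachable choices fixed and varying the unreachable one freely already gives 2 equivalent strategies.
No other strategy reproduces this row, so those 2 are the full class: D/a/Out, D/a/Stay.

2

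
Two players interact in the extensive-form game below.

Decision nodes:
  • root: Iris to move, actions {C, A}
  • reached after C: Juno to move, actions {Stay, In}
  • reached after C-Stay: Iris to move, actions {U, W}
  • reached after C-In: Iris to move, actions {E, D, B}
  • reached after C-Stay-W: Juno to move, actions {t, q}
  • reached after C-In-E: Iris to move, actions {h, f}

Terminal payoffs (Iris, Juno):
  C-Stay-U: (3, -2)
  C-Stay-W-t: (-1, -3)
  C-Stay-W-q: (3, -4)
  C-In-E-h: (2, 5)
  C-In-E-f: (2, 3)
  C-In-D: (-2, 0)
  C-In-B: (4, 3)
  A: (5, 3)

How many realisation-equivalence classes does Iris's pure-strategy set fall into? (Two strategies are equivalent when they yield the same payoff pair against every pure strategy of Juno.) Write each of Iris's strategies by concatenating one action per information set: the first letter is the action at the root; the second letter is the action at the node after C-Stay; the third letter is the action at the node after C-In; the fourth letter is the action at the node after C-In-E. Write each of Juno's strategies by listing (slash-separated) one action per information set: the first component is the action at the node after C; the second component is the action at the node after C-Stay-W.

9

Iris has 24 pure strategies: CUEh, CUEf, CUDh, CUDf, CUBh, CUBf, CWEh, CWEf, CWDh, CWDf, CWBh, CWBf, AUEh, AUEf, AUDh, AUDf, AUBh, AUBf, AWEh, AWEf, AWDh, AWDf, AWBh, AWBf. Columns: Stay/t, Stay/q, In/t, In/q.
{CUEh} → row (3,-2) (3,-2) (2,5) (2,5)
{CUEf} → row (3,-2) (3,-2) (2,3) (2,3)
{CUDh, CUDf} → row (3,-2) (3,-2) (-2,0) (-2,0)
{CUBh, CUBf} → row (3,-2) (3,-2) (4,3) (4,3)
{CWEh} → row (-1,-3) (3,-4) (2,5) (2,5)
{CWEf} → row (-1,-3) (3,-4) (2,3) (2,3)
{CWDh, CWDf} → row (-1,-3) (3,-4) (-2,0) (-2,0)
{CWBh, CWBf} → row (-1,-3) (3,-4) (4,3) (4,3)
{AUEh, AUEf, AUDh, AUDf, AUBh, AUBf, AWEh, AWEf, AWDh, AWDf, AWBh, AWBf} → row (5,3) (5,3) (5,3) (5,3)
That's 9 distinct rows out of 24 strategies.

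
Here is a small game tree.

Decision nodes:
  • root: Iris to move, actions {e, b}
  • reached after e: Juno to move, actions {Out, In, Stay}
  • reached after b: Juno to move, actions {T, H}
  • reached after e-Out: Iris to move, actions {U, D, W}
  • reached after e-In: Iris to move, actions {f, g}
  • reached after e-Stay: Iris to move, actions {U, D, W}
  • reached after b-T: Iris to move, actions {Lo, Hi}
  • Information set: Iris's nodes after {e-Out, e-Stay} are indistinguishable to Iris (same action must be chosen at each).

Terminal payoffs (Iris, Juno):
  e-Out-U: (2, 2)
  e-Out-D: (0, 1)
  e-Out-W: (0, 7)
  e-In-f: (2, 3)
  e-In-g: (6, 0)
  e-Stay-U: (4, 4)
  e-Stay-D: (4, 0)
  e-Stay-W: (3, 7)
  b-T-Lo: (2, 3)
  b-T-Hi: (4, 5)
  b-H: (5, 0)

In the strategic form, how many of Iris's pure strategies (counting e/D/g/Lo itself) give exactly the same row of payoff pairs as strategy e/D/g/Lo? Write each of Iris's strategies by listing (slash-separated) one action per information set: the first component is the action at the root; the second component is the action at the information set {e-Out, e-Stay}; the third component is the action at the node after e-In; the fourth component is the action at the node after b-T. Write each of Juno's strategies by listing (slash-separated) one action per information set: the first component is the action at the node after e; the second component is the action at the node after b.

2

Row for e/D/g/Lo (columns Out/T, Out/H, In/T, In/H, Stay/T, Stay/H): (0,1) (0,1) (6,0) (6,0) (4,0) (4,0).
Under e/D/g/Lo, Iris's choice at the node after b-T can never be reached regardless of what Juno does, so varying those choices leaves every outcome unchanged.
Holding the reachable choices fixed and varying the unreachable one freely already gives 2 equivalent strategies.
No other strategy reproduces this row, so those 2 are the full class: e/D/g/Lo, e/D/g/Hi.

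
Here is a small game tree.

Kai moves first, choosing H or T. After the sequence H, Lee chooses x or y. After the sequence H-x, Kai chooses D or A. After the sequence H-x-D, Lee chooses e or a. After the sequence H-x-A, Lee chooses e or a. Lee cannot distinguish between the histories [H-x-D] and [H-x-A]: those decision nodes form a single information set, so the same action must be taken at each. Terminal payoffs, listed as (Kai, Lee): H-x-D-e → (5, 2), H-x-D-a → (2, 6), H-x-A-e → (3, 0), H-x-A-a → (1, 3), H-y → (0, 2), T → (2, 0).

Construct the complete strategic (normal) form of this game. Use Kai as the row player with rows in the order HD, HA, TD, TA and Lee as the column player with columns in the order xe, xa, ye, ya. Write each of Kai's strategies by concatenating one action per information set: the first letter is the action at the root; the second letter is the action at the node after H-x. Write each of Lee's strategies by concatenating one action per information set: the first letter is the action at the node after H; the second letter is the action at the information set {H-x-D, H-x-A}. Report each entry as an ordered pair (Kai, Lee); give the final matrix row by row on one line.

HD: (5,2) (2,6) (0,2) (0,2) | HA: (3,0) (1,3) (0,2) (0,2) | TD: (2,0) (2,0) (2,0) (2,0) | TA: (2,0) (2,0) (2,0) (2,0)

           xe       xa       ye       ya
  HD    (5,2)    (2,6)    (0,2)    (0,2)
  HA    (3,0)    (1,3)    (0,2)    (0,2)
  TD    (2,0)    (2,0)    (2,0)    (2,0)
  TA    (2,0)    (2,0)    (2,0)    (2,0)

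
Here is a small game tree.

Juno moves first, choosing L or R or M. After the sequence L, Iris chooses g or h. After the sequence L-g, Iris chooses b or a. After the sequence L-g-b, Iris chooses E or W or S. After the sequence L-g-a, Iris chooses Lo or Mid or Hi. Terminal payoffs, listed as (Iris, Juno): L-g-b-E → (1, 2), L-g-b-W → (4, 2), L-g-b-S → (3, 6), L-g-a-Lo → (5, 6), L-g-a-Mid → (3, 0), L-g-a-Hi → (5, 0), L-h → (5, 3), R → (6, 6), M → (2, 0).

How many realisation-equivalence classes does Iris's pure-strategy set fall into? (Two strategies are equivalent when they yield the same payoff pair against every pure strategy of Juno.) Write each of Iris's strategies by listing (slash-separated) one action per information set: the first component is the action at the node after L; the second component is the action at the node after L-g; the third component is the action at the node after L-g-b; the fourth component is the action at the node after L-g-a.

Iris has 36 pure strategies: g/b/E/Lo, g/b/E/Mid, g/b/E/Hi, g/b/W/Lo, g/b/W/Mid, g/b/W/Hi, g/b/S/Lo, g/b/S/Mid, g/b/S/Hi, g/a/E/Lo, g/a/E/Mid, g/a/E/Hi, g/a/W/Lo, g/a/W/Mid, g/a/W/Hi, g/a/S/Lo, g/a/S/Mid, g/a/S/Hi, h/b/E/Lo, h/b/E/Mid, h/b/E/Hi, h/b/W/Lo, h/b/W/Mid, h/b/W/Hi, h/b/S/Lo, h/b/S/Mid, h/b/S/Hi, h/a/E/Lo, h/a/E/Mid, h/a/E/Hi, h/a/W/Lo, h/a/W/Mid, h/a/W/Hi, h/a/S/Lo, h/a/S/Mid, h/a/S/Hi. Columns: L, R, M.
{g/b/E/Lo, g/b/E/Mid, g/b/E/Hi} → row (1,2) (6,6) (2,0)
{g/b/W/Lo, g/b/W/Mid, g/b/W/Hi} → row (4,2) (6,6) (2,0)
{g/b/S/Lo, g/b/S/Mid, g/b/S/Hi} → row (3,6) (6,6) (2,0)
{g/a/E/Lo, g/a/W/Lo, g/a/S/Lo} → row (5,6) (6,6) (2,0)
{g/a/E/Mid, g/a/W/Mid, g/a/S/Mid} → row (3,0) (6,6) (2,0)
{g/a/E/Hi, g/a/W/Hi, g/a/S/Hi} → row (5,0) (6,6) (2,0)
{h/b/E/Lo, h/b/E/Mid, h/b/E/Hi, h/b/W/Lo, h/b/W/Mid, h/b/W/Hi, h/b/S/Lo, h/b/S/Mid, h/b/S/Hi, h/a/E/Lo, h/a/E/Mid, h/a/E/Hi, h/a/W/Lo, h/a/W/Mid, h/a/W/Hi, h/a/S/Lo, h/a/S/Mid, h/a/S/Hi} → row (5,3) (6,6) (2,0)
That's 7 distinct rows out of 36 strategies.

7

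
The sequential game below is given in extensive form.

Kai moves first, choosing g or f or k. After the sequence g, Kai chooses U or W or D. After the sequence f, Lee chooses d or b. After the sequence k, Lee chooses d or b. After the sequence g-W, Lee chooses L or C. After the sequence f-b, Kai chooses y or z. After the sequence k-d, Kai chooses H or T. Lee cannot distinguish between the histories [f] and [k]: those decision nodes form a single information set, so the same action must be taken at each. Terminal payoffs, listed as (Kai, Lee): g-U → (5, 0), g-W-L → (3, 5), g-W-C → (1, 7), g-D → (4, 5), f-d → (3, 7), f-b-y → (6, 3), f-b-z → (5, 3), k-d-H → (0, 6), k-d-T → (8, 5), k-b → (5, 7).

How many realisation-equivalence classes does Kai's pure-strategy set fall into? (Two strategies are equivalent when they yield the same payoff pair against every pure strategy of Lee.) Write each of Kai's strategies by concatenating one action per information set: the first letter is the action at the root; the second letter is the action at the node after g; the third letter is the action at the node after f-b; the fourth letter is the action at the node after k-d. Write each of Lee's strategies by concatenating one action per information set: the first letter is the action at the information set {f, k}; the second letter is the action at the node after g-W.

Kai has 36 pure strategies: gUyH, gUyT, gUzH, gUzT, gWyH, gWyT, gWzH, gWzT, gDyH, gDyT, gDzH, gDzT, fUyH, fUyT, fUzH, fUzT, fWyH, fWyT, fWzH, fWzT, fDyH, fDyT, fDzH, fDzT, kUyH, kUyT, kUzH, kUzT, kWyH, kWyT, kWzH, kWzT, kDyH, kDyT, kDzH, kDzT. Columns: dL, dC, bL, bC.
{gUyH, gUyT, gUzH, gUzT} → row (5,0) (5,0) (5,0) (5,0)
{gWyH, gWyT, gWzH, gWzT} → row (3,5) (1,7) (3,5) (1,7)
{gDyH, gDyT, gDzH, gDzT} → row (4,5) (4,5) (4,5) (4,5)
{fUyH, fUyT, fWyH, fWyT, fDyH, fDyT} → row (3,7) (3,7) (6,3) (6,3)
{fUzH, fUzT, fWzH, fWzT, fDzH, fDzT} → row (3,7) (3,7) (5,3) (5,3)
{kUyH, kUzH, kWyH, kWzH, kDyH, kDzH} → row (0,6) (0,6) (5,7) (5,7)
{kUyT, kUzT, kWyT, kWzT, kDyT, kDzT} → row (8,5) (8,5) (5,7) (5,7)
That's 7 distinct rows out of 36 strategies.

7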